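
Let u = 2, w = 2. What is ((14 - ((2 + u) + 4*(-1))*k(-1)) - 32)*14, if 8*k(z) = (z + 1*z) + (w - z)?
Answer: -252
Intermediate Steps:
k(z) = 1/4 + z/8 (k(z) = ((z + 1*z) + (2 - z))/8 = ((z + z) + (2 - z))/8 = (2*z + (2 - z))/8 = (2 + z)/8 = 1/4 + z/8)
((14 - ((2 + u) + 4*(-1))*k(-1)) - 32)*14 = ((14 - ((2 + 2) + 4*(-1))*(1/4 + (1/8)*(-1))) - 32)*14 = ((14 - (4 - 4)*(1/4 - 1/8)) - 32)*14 = ((14 - 0/8) - 32)*14 = ((14 - 1*0) - 32)*14 = ((14 + 0) - 32)*14 = (14 - 32)*14 = -18*14 = -252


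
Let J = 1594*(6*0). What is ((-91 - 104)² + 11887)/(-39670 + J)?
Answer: -24956/19835 ≈ -1.2582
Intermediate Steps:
J = 0 (J = 1594*0 = 0)
((-91 - 104)² + 11887)/(-39670 + J) = ((-91 - 104)² + 11887)/(-39670 + 0) = ((-195)² + 11887)/(-39670) = (38025 + 11887)*(-1/39670) = 49912*(-1/39670) = -24956/19835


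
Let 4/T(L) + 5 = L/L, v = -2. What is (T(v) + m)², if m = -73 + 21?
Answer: 2809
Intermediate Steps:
T(L) = -1 (T(L) = 4/(-5 + L/L) = 4/(-5 + 1) = 4/(-4) = 4*(-¼) = -1)
m = -52
(T(v) + m)² = (-1 - 52)² = (-53)² = 2809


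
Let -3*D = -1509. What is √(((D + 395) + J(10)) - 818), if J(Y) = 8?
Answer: 2*√22 ≈ 9.3808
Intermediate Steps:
D = 503 (D = -⅓*(-1509) = 503)
√(((D + 395) + J(10)) - 818) = √(((503 + 395) + 8) - 818) = √((898 + 8) - 818) = √(906 - 818) = √88 = 2*√22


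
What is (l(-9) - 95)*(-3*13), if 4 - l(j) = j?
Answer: 3198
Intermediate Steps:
l(j) = 4 - j
(l(-9) - 95)*(-3*13) = ((4 - 1*(-9)) - 95)*(-3*13) = ((4 + 9) - 95)*(-39) = (13 - 95)*(-39) = -82*(-39) = 3198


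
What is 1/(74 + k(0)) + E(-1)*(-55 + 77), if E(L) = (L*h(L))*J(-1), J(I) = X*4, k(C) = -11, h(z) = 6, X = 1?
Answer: -33263/63 ≈ -527.98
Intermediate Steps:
J(I) = 4 (J(I) = 1*4 = 4)
E(L) = 24*L (E(L) = (L*6)*4 = (6*L)*4 = 24*L)
1/(74 + k(0)) + E(-1)*(-55 + 77) = 1/(74 - 11) + (24*(-1))*(-55 + 77) = 1/63 - 24*22 = 1/63 - 528 = -33263/63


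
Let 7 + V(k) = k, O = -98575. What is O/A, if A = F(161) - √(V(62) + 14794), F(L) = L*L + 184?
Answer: -2573300375/681456176 - 98575*√14849/681456176 ≈ -3.7938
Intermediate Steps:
V(k) = -7 + k
F(L) = 184 + L² (F(L) = L² + 184 = 184 + L²)
A = 26105 - √14849 (A = (184 + 161²) - √((-7 + 62) + 14794) = (184 + 25921) - √(55 + 14794) = 26105 - √14849 ≈ 25983.)
O/A = -98575/(26105 - √14849)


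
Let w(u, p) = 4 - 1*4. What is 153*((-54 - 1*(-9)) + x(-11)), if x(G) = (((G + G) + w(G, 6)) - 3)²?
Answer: 88740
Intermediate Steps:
w(u, p) = 0 (w(u, p) = 4 - 4 = 0)
x(G) = (-3 + 2*G)² (x(G) = (((G + G) + 0) - 3)² = ((2*G + 0) - 3)² = (2*G - 3)² = (-3 + 2*G)²)
153*((-54 - 1*(-9)) + x(-11)) = 153*((-54 - 1*(-9)) + (-3 + 2*(-11))²) = 153*((-54 + 9) + (-3 - 22)²) = 153*(-45 + (-25)²) = 153*(-45 + 625) = 153*580 = 88740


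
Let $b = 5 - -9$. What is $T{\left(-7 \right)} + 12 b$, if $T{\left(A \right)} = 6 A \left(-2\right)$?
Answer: $252$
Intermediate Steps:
$b = 14$ ($b = 5 + 9 = 14$)
$T{\left(A \right)} = - 12 A$
$T{\left(-7 \right)} + 12 b = \left(-12\right) \left(-7\right) + 12 \cdot 14 = 84 + 168 = 252$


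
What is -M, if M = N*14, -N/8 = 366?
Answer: 40992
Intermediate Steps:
N = -2928 (N = -8*366 = -2928)
M = -40992 (M = -2928*14 = -40992)
-M = -1*(-40992) = 40992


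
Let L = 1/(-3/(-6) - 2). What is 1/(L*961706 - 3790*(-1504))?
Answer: 3/15177068 ≈ 1.9767e-7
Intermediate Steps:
L = -⅔ (L = 1/(-3*(-⅙) - 2) = 1/(½ - 2) = 1/(-3/2) = -⅔ ≈ -0.66667)
1/(L*961706 - 3790*(-1504)) = 1/(-⅔*961706 - 3790*(-1504)) = 1/(-1923412/3 + 5700160) = 1/(15177068/3) = 3/15177068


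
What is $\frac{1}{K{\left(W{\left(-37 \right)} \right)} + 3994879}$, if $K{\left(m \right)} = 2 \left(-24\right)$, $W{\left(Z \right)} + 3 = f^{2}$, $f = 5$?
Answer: $\frac{1}{3994831} \approx 2.5032 \cdot 10^{-7}$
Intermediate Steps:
$W{\left(Z \right)} = 22$ ($W{\left(Z \right)} = -3 + 5^{2} = -3 + 25 = 22$)
$K{\left(m \right)} = -48$
$\frac{1}{K{\left(W{\left(-37 \right)} \right)} + 3994879} = \frac{1}{-48 + 3994879} = \frac{1}{3994831}$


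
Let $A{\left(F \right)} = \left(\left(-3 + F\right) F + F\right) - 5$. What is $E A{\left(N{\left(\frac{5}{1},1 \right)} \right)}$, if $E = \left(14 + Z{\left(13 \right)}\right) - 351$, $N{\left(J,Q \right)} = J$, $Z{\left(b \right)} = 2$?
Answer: $-3350$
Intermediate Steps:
$A{\left(F \right)} = -5 + F + F \left(-3 + F\right)$ ($A{\left(F \right)} = \left(F \left(-3 + F\right) + F\right) - 5 = \left(F + F \left(-3 + F\right)\right) - 5 = -5 + F + F \left(-3 + F\right)$)
$E = -335$ ($E = \left(14 + 2\right) - 351 = 16 - 351 = -335$)
$E A{\left(N{\left(\frac{5}{1},1 \right)} \right)} = - 335 \left(-5 + \left(\frac{5}{1}\right)^{2} - 2 \cdot \frac{5}{1}\right) = - 335 \left(-5 + \left(5 \cdot 1\right)^{2} - 2 \cdot 5 \cdot 1\right) = - 335 \left(-5 + 5^{2} - 10\right) = - 335 \left(-5 + 25 - 10\right) = \left(-335\right) 10 = -3350$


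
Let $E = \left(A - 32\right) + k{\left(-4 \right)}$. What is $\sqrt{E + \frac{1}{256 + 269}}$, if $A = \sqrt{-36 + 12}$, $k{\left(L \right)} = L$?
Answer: $\frac{\sqrt{-396879 + 22050 i \sqrt{6}}}{105} \approx 0.40732 + 6.0136 i$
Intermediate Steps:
$A = 2 i \sqrt{6}$ ($A = \sqrt{-24} = 2 i \sqrt{6} \approx 4.899 i$)
$E = -36 + 2 i \sqrt{6}$ ($E = \left(2 i \sqrt{6} - 32\right) - 4 = \left(-32 + 2 i \sqrt{6}\right) - 4 = -36 + 2 i \sqrt{6} \approx -36.0 + 4.899 i$)
$\sqrt{E + \frac{1}{256 + 269}} = \sqrt{\left(-36 + 2 i \sqrt{6}\right) + \frac{1}{256 + 269}} = \sqrt{\left(-36 + 2 i \sqrt{6}\right) + \frac{1}{525}} = \sqrt{- \frac{18899}{525} + 2 i \sqrt{6}}$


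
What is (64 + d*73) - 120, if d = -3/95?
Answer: -5539/95 ≈ -58.305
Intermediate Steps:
d = -3/95 (d = -3*1/95 = -3/95 ≈ -0.031579)
(64 + d*73) - 120 = (64 - 3/95*73) - 120 = (64 - 219/95) - 120 = 5861/95 - 120 = -5539/95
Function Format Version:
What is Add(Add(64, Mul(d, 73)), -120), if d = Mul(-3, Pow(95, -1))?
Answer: Rational(-5539, 95) ≈ -58.305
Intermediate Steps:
d = Rational(-3, 95) (d = Mul(-3, Rational(1, 95)) = Rational(-3, 95) ≈ -0.031579)
Add(Add(64, Mul(d, 73)), -120) = Add(Add(64, Mul(Rational(-3, 95), 73)), -120) = Add(Add(64, Rational(-219, 95)), -120) = Add(Rational(5861, 95), -120) = Rational(-5539, 95)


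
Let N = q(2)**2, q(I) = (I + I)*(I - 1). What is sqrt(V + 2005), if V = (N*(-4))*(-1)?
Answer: sqrt(2069) ≈ 45.486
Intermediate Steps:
q(I) = 2*I*(-1 + I) (q(I) = (2*I)*(-1 + I) = 2*I*(-1 + I))
N = 16 (N = (2*2*(-1 + 2))**2 = (2*2*1)**2 = 4**2 = 16)
V = 64 (V = (16*(-4))*(-1) = -64*(-1) = 64)
sqrt(V + 2005) = sqrt(64 + 2005) = sqrt(2069)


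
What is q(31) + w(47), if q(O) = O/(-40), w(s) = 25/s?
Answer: -457/1880 ≈ -0.24309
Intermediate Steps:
q(O) = -O/40 (q(O) = O*(-1/40) = -O/40)
q(31) + w(47) = -1/40*31 + 25/47 = -31/40 + 25*(1/47) = -31/40 + 25/47 = -457/1880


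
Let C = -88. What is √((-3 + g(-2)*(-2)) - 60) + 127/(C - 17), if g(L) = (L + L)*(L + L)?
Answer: -127/105 + I*√95 ≈ -1.2095 + 9.7468*I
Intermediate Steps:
g(L) = 4*L² (g(L) = (2*L)*(2*L) = 4*L²)
√((-3 + g(-2)*(-2)) - 60) + 127/(C - 17) = √((-3 + (4*(-2)²)*(-2)) - 60) + 127/(-88 - 17) = √((-3 + (4*4)*(-2)) - 60) + 127/(-105) = √((-3 + 16*(-2)) - 60) - 1/105*127 = √((-3 - 32) - 60) - 127/105 = √(-35 - 60) - 127/105 = √(-95) - 127/105 = I*√95 - 127/105 = -127/105 + I*√95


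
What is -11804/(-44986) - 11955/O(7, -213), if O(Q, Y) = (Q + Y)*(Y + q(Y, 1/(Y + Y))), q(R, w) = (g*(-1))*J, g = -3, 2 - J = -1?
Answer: -6959389/315081944 ≈ -0.022088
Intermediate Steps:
J = 3 (J = 2 - 1*(-1) = 2 + 1 = 3)
q(R, w) = 9 (q(R, w) = -3*(-1)*3 = 3*3 = 9)
O(Q, Y) = (9 + Y)*(Q + Y) (O(Q, Y) = (Q + Y)*(Y + 9) = (Q + Y)*(9 + Y) = (9 + Y)*(Q + Y))
-11804/(-44986) - 11955/O(7, -213) = -11804/(-44986) - 11955/((-213)**2 + 9*7 + 9*(-213) + 7*(-213)) = -11804*(-1/44986) - 11955/(45369 + 63 - 1917 - 1491) = 5902/22493 - 11955/42024 = 5902/22493 - 11955*1/42024 = 5902/22493 - 3985/14008 = -6959389/315081944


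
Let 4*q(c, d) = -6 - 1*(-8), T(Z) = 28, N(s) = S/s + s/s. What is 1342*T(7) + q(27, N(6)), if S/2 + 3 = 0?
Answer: 75153/2 ≈ 37577.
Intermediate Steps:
S = -6 (S = -6 + 2*0 = -6 + 0 = -6)
N(s) = 1 - 6/s (N(s) = -6/s + s/s = -6/s + 1 = 1 - 6/s)
q(c, d) = ½ (q(c, d) = (-6 - 1*(-8))/4 = (-6 + 8)/4 = (¼)*2 = ½)
1342*T(7) + q(27, N(6)) = 1342*28 + ½ = 37576 + ½ = 75153/2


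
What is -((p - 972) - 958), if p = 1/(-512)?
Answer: 988161/512 ≈ 1930.0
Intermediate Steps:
p = -1/512 ≈ -0.0019531
-((p - 972) - 958) = -((-1/512 - 972) - 958) = -(-497665/512 - 958) = -1*(-988161/512) = 988161/512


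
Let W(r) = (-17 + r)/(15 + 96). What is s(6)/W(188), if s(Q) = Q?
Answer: 74/19 ≈ 3.8947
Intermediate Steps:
W(r) = -17/111 + r/111 (W(r) = (-17 + r)/111 = (-17 + r)*(1/111) = -17/111 + r/111)
s(6)/W(188) = 6/(-17/111 + (1/111)*188) = 6/(-17/111 + 188/111) = 6/(57/37) = 6*(37/57) = 74/19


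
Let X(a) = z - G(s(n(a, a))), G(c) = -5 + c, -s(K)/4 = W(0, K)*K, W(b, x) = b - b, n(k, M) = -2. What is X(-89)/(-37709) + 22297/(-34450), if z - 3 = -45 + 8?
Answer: -839798523/1299075050 ≈ -0.64646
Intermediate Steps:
W(b, x) = 0
s(K) = 0 (s(K) = -0*K = -4*0 = 0)
z = -34 (z = 3 + (-45 + 8) = 3 - 37 = -34)
X(a) = -29 (X(a) = -34 - (-5 + 0) = -34 - 1*(-5) = -34 + 5 = -29)
X(-89)/(-37709) + 22297/(-34450) = -29/(-37709) + 22297/(-34450) = -29*(-1/37709) + 22297*(-1/34450) = 29/37709 - 22297/34450 = -839798523/1299075050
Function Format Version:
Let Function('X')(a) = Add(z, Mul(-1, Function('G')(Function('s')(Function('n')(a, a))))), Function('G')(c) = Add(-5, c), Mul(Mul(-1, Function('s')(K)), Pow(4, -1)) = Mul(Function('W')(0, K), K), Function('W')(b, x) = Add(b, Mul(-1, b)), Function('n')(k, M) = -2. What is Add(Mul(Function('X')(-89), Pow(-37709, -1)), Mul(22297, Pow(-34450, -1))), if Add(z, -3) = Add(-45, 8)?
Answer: Rational(-839798523, 1299075050) ≈ -0.64646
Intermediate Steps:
Function('W')(b, x) = 0
Function('s')(K) = 0 (Function('s')(K) = Mul(-4, Mul(0, K)) = Mul(-4, 0) = 0)
z = -34 (z = Add(3, Add(-45, 8)) = Add(3, -37) = -34)
Function('X')(a) = -29 (Function('X')(a) = Add(-34, Mul(-1, Add(-5, 0))) = Add(-34, Mul(-1, -5)) = Add(-34, 5) = -29)
Add(Mul(Function('X')(-89), Pow(-37709, -1)), Mul(22297, Pow(-34450, -1))) = Add(Mul(-29, Pow(-37709, -1)), Mul(22297, Pow(-34450, -1))) = Add(Mul(-29, Rational(-1, 37709)), Mul(22297, Rational(-1, 34450))) = Add(Rational(29, 37709), Rational(-22297, 34450)) = Rational(-839798523, 1299075050)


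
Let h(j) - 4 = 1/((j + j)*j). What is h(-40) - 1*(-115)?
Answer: 380801/3200 ≈ 119.00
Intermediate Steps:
h(j) = 4 + 1/(2*j**2) (h(j) = 4 + 1/((j + j)*j) = 4 + 1/(((2*j))*j) = 4 + (1/(2*j))/j = 4 + 1/(2*j**2))
h(-40) - 1*(-115) = (4 + (1/2)/(-40)**2) - 1*(-115) = (4 + (1/2)*(1/1600)) + 115 = (4 + 1/3200) + 115 = 12801/3200 + 115 = 380801/3200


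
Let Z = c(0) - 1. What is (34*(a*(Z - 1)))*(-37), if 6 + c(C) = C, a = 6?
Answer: 60384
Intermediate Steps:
c(C) = -6 + C
Z = -7 (Z = (-6 + 0) - 1 = -6 - 1 = -7)
(34*(a*(Z - 1)))*(-37) = (34*(6*(-7 - 1)))*(-37) = (34*(6*(-8)))*(-37) = (34*(-48))*(-37) = -1632*(-37) = 60384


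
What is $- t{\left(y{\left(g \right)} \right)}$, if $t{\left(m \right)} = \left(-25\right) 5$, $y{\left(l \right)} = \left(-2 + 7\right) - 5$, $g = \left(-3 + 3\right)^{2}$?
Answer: $125$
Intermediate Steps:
$g = 0$ ($g = 0^{2} = 0$)
$y{\left(l \right)} = 0$ ($y{\left(l \right)} = 5 - 5 = 0$)
$t{\left(m \right)} = -125$
$- t{\left(y{\left(g \right)} \right)} = \left(-1\right) \left(-125\right) = 125$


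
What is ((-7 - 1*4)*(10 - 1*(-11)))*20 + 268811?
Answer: 264191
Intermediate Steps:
((-7 - 1*4)*(10 - 1*(-11)))*20 + 268811 = ((-7 - 4)*(10 + 11))*20 + 268811 = -11*21*20 + 268811 = -231*20 + 268811 = -4620 + 268811 = 264191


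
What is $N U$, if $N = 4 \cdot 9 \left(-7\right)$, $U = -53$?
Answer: $13356$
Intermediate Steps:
$N = -252$ ($N = 36 \left(-7\right) = -252$)
$N U = \left(-252\right) \left(-53\right) = 13356$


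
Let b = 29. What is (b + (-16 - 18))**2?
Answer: 25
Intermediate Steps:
(b + (-16 - 18))**2 = (29 + (-16 - 18))**2 = (29 - 34)**2 = (-5)**2 = 25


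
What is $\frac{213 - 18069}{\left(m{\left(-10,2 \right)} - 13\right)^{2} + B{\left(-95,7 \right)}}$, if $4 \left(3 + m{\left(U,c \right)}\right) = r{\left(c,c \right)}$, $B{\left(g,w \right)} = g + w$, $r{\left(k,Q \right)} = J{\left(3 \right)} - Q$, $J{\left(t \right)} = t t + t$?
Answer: $- \frac{71424}{377} \approx -189.45$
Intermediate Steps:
$J{\left(t \right)} = t + t^{2}$ ($J{\left(t \right)} = t^{2} + t = t + t^{2}$)
$r{\left(k,Q \right)} = 12 - Q$ ($r{\left(k,Q \right)} = 3 \left(1 + 3\right) - Q = 3 \cdot 4 - Q = 12 - Q$)
$m{\left(U,c \right)} = - \frac{c}{4}$ ($m{\left(U,c \right)} = -3 + \frac{12 - c}{4} = -3 - \left(-3 + \frac{c}{4}\right) = - \frac{c}{4}$)
$\frac{213 - 18069}{\left(m{\left(-10,2 \right)} - 13\right)^{2} + B{\left(-95,7 \right)}} = \frac{213 - 18069}{\left(\left(- \frac{1}{4}\right) 2 - 13\right)^{2} + \left(-95 + 7\right)} = \frac{213 + \left(-24257 + 6188\right)}{\left(- \frac{1}{2} - 13\right)^{2} - 88} = \frac{213 - 18069}{\left(- \frac{27}{2}\right)^{2} - 88} = - \frac{17856}{\frac{729}{4} - 88} = - \frac{17856}{\frac{377}{4}} = \left(-17856\right) \frac{4}{377} = - \frac{71424}{377}$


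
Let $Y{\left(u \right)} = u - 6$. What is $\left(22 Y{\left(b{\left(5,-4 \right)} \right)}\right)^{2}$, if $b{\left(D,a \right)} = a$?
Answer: $48400$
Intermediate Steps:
$Y{\left(u \right)} = -6 + u$ ($Y{\left(u \right)} = u - 6 = -6 + u$)
$\left(22 Y{\left(b{\left(5,-4 \right)} \right)}\right)^{2} = \left(22 \left(-6 - 4\right)\right)^{2} = \left(22 \left(-10\right)\right)^{2} = \left(-220\right)^{2} = 48400$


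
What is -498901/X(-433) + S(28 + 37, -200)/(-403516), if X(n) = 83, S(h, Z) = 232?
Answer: -50328638793/8372957 ≈ -6010.9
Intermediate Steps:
-498901/X(-433) + S(28 + 37, -200)/(-403516) = -498901/83 + 232/(-403516) = -498901*1/83 + 232*(-1/403516) = -498901/83 - 58/100879 = -50328638793/8372957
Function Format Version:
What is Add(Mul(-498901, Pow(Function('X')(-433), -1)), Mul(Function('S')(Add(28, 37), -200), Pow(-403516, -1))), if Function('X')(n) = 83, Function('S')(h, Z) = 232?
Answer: Rational(-50328638793, 8372957) ≈ -6010.9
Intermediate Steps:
Add(Mul(-498901, Pow(Function('X')(-433), -1)), Mul(Function('S')(Add(28, 37), -200), Pow(-403516, -1))) = Add(Mul(-498901, Pow(83, -1)), Mul(232, Pow(-403516, -1))) = Add(Mul(-498901, Rational(1, 83)), Mul(232, Rational(-1, 403516))) = Add(Rational(-498901, 83), Rational(-58, 100879)) = Rational(-50328638793, 8372957)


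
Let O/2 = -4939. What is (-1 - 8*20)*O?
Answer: 1590358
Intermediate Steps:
O = -9878 (O = 2*(-4939) = -9878)
(-1 - 8*20)*O = (-1 - 8*20)*(-9878) = (-1 - 160)*(-9878) = -161*(-9878) = 1590358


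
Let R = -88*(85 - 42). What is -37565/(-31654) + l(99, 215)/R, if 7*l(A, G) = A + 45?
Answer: 17686849/14972342 ≈ 1.1813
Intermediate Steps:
l(A, G) = 45/7 + A/7 (l(A, G) = (A + 45)/7 = (45 + A)/7 = 45/7 + A/7)
R = -3784 (R = -88*43 = -3784)
-37565/(-31654) + l(99, 215)/R = -37565/(-31654) + (45/7 + (1/7)*99)/(-3784) = -37565*(-1/31654) + (45/7 + 99/7)*(-1/3784) = 37565/31654 + (144/7)*(-1/3784) = 37565/31654 - 18/3311 = 17686849/14972342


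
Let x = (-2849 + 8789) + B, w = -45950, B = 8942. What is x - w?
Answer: 60832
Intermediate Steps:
x = 14882 (x = (-2849 + 8789) + 8942 = 5940 + 8942 = 14882)
x - w = 14882 - 1*(-45950) = 14882 + 45950 = 60832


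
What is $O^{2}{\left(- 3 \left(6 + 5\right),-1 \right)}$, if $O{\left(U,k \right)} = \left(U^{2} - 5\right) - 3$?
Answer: $1168561$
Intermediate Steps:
$O{\left(U,k \right)} = -8 + U^{2}$ ($O{\left(U,k \right)} = \left(-5 + U^{2}\right) - 3 = -8 + U^{2}$)
$O^{2}{\left(- 3 \left(6 + 5\right),-1 \right)} = \left(-8 + \left(- 3 \left(6 + 5\right)\right)^{2}\right)^{2} = \left(-8 + \left(\left(-3\right) 11\right)^{2}\right)^{2} = \left(-8 + \left(-33\right)^{2}\right)^{2} = \left(-8 + 1089\right)^{2} = 1081^{2} = 1168561$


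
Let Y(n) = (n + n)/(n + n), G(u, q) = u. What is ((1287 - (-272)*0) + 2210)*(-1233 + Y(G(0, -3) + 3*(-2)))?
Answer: -4308304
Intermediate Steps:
Y(n) = 1 (Y(n) = (2*n)/((2*n)) = (2*n)*(1/(2*n)) = 1)
((1287 - (-272)*0) + 2210)*(-1233 + Y(G(0, -3) + 3*(-2))) = ((1287 - (-272)*0) + 2210)*(-1233 + 1) = ((1287 - 1*0) + 2210)*(-1232) = ((1287 + 0) + 2210)*(-1232) = (1287 + 2210)*(-1232) = 3497*(-1232) = -4308304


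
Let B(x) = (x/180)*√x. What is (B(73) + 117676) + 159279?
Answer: 276955 + 73*√73/180 ≈ 2.7696e+5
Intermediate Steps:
B(x) = x^(3/2)/180 (B(x) = (x*(1/180))*√x = (x/180)*√x = x^(3/2)/180)
(B(73) + 117676) + 159279 = (73^(3/2)/180 + 117676) + 159279 = ((73*√73)/180 + 117676) + 159279 = (73*√73/180 + 117676) + 159279 = (117676 + 73*√73/180) + 159279 = 276955 + 73*√73/180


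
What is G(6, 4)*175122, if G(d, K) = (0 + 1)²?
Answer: 175122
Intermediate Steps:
G(d, K) = 1 (G(d, K) = 1² = 1)
G(6, 4)*175122 = 1*175122 = 175122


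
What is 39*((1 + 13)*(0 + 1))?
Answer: 546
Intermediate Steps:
39*((1 + 13)*(0 + 1)) = 39*(14*1) = 39*14 = 546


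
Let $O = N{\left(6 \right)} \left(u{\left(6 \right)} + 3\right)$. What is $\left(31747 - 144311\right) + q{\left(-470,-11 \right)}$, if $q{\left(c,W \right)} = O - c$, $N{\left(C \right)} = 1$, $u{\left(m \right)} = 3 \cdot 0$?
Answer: $-112091$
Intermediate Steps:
$u{\left(m \right)} = 0$
$O = 3$ ($O = 1 \left(0 + 3\right) = 1 \cdot 3 = 3$)
$q{\left(c,W \right)} = 3 - c$
$\left(31747 - 144311\right) + q{\left(-470,-11 \right)} = \left(31747 - 144311\right) + \left(3 - -470\right) = -112564 + \left(3 + 470\right) = -112564 + 473 = -112091$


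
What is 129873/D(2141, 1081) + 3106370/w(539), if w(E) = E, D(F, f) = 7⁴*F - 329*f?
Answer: 707795950647/122812228 ≈ 5763.2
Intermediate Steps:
D(F, f) = -329*f + 2401*F (D(F, f) = 2401*F - 329*f = -329*f + 2401*F)
129873/D(2141, 1081) + 3106370/w(539) = 129873/(-329*1081 + 2401*2141) + 3106370/539 = 129873/(-355649 + 5140541) + 3106370*(1/539) = 129873/4784892 + 3106370/539 = 129873*(1/4784892) + 3106370/539 = 43291/1594964 + 3106370/539 = 707795950647/122812228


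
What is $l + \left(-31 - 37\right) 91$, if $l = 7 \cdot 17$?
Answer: $-6069$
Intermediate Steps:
$l = 119$
$l + \left(-31 - 37\right) 91 = 119 + \left(-31 - 37\right) 91 = 119 - 6188 = -6069$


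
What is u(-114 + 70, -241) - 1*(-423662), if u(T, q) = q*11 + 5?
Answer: 421016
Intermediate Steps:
u(T, q) = 5 + 11*q (u(T, q) = 11*q + 5 = 5 + 11*q)
u(-114 + 70, -241) - 1*(-423662) = (5 + 11*(-241)) - 1*(-423662) = (5 - 2651) + 423662 = -2646 + 423662 = 421016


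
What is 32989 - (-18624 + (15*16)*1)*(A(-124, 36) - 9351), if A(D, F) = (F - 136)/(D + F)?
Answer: -1890403945/11 ≈ -1.7185e+8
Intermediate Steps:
A(D, F) = (-136 + F)/(D + F)
32989 - (-18624 + (15*16)*1)*(A(-124, 36) - 9351) = 32989 - (-18624 + (15*16)*1)*((-136 + 36)/(-124 + 36) - 9351) = 32989 - (-18624 + 240*1)*(-100/(-88) - 9351) = 32989 - (-18624 + 240)*(-1/88*(-100) - 9351) = 32989 - (-18384)*(25/22 - 9351) = 32989 - (-18384)*(-205697)/22 = 32989 - 1*1890766824/11 = 32989 - 1890766824/11 = -1890403945/11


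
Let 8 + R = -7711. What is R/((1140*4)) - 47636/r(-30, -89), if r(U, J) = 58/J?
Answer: 3222024423/44080 ≈ 73095.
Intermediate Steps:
R = -7719 (R = -8 - 7711 = -7719)
R/((1140*4)) - 47636/r(-30, -89) = -7719/(1140*4) - 47636/(58/(-89)) = -7719/4560 - 47636/(58*(-1/89)) = -7719*1/4560 - 47636/(-58/89) = -2573/1520 - 47636*(-89/58) = -2573/1520 + 2119802/29 = 3222024423/44080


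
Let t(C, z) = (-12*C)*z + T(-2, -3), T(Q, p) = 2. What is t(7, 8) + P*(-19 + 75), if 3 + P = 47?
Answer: 1794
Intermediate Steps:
t(C, z) = 2 - 12*C*z (t(C, z) = (-12*C)*z + 2 = -12*C*z + 2 = 2 - 12*C*z)
P = 44 (P = -3 + 47 = 44)
t(7, 8) + P*(-19 + 75) = (2 - 12*7*8) + 44*(-19 + 75) = (2 - 672) + 44*56 = -670 + 2464 = 1794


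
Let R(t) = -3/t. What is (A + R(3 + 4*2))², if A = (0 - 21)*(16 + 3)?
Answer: 19289664/121 ≈ 1.5942e+5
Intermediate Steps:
A = -399 (A = -21*19 = -399)
(A + R(3 + 4*2))² = (-399 - 3/(3 + 4*2))² = (-399 - 3/(3 + 8))² = (-399 - 3/11)² = (-4392/11)² = 19289664/121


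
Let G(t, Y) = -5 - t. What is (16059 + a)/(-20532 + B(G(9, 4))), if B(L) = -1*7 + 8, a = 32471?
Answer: -48530/20531 ≈ -2.3637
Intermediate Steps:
B(L) = 1 (B(L) = -7 + 8 = 1)
(16059 + a)/(-20532 + B(G(9, 4))) = (16059 + 32471)/(-20532 + 1) = 48530/(-20531) = 48530*(-1/20531) = -48530/20531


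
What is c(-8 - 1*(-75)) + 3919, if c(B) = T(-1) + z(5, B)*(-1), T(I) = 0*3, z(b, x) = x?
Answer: 3852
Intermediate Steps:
T(I) = 0
c(B) = -B (c(B) = 0 + B*(-1) = 0 - B = -B)
c(-8 - 1*(-75)) + 3919 = -(-8 - 1*(-75)) + 3919 = -(-8 + 75) + 3919 = -1*67 + 3919 = -67 + 3919 = 3852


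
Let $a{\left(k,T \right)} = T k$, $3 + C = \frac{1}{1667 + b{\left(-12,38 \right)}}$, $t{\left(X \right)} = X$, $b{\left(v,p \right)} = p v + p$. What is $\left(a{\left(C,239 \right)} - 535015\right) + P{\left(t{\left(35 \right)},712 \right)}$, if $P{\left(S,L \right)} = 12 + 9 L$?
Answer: $- \frac{661110449}{1249} \approx -5.2931 \cdot 10^{5}$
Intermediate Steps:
$b{\left(v,p \right)} = p + p v$
$C = - \frac{3746}{1249}$ ($C = -3 + \frac{1}{1667 + 38 \left(1 - 12\right)} = -3 + \frac{1}{1667 + 38 \left(-11\right)} = -3 + \frac{1}{1667 - 418} = -3 + \frac{1}{1249} = - \frac{3746}{1249} \approx -2.9992$)
$\left(a{\left(C,239 \right)} - 535015\right) + P{\left(t{\left(35 \right)},712 \right)} = \left(239 \left(- \frac{3746}{1249}\right) - 535015\right) + \left(12 + 9 \cdot 712\right) = \left(- \frac{895294}{1249} - 535015\right) + \left(12 + 6408\right) = - \frac{669129029}{1249} + 6420 = - \frac{661110449}{1249}$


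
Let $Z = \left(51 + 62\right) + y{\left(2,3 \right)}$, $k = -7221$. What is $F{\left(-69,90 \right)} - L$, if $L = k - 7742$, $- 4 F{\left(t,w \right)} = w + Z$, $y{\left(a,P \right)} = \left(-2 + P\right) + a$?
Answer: $\frac{29823}{2} \approx 14912.0$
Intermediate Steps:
$y{\left(a,P \right)} = -2 + P + a$
$Z = 116$ ($Z = \left(51 + 62\right) + \left(-2 + 3 + 2\right) = 113 + 3 = 116$)
$F{\left(t,w \right)} = -29 - \frac{w}{4}$ ($F{\left(t,w \right)} = - \frac{w + 116}{4} = - \frac{116 + w}{4} = -29 - \frac{w}{4}$)
$L = -14963$ ($L = -7221 - 7742 = -14963$)
$F{\left(-69,90 \right)} - L = \left(-29 - \frac{45}{2}\right) - -14963 = \left(-29 - \frac{45}{2}\right) + 14963 = - \frac{103}{2} + 14963 = \frac{29823}{2}$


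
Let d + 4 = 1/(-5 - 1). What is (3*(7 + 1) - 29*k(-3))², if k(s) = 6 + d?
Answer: 30625/36 ≈ 850.69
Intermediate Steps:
d = -25/6 (d = -4 + 1/(-5 - 1) = -4 + 1/(-6) = -4 - ⅙ = -25/6 ≈ -4.1667)
k(s) = 11/6 (k(s) = 6 - 25/6 = 11/6)
(3*(7 + 1) - 29*k(-3))² = (3*(7 + 1) - 29*11/6)² = (3*8 - 319/6)² = (24 - 319/6)² = (-175/6)² = 30625/36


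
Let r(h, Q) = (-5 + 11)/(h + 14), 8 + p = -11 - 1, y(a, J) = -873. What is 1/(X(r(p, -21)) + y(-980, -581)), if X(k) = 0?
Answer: -1/873 ≈ -0.0011455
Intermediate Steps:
p = -20 (p = -8 + (-11 - 1) = -8 - 12 = -20)
r(h, Q) = 6/(14 + h)
1/(X(r(p, -21)) + y(-980, -581)) = 1/(0 - 873) = 1/(-873) = -1/873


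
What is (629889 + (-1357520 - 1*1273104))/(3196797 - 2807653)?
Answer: -2000735/389144 ≈ -5.1414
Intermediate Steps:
(629889 + (-1357520 - 1*1273104))/(3196797 - 2807653) = (629889 + (-1357520 - 1273104))/389144 = (629889 - 2630624)*(1/389144) = -2000735*1/389144 = -2000735/389144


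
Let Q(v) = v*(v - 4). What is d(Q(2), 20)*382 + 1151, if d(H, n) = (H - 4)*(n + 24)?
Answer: -133313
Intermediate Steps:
Q(v) = v*(-4 + v)
d(H, n) = (-4 + H)*(24 + n)
d(Q(2), 20)*382 + 1151 = (-96 - 4*20 + 24*(2*(-4 + 2)) + (2*(-4 + 2))*20)*382 + 1151 = (-96 - 80 + 24*(2*(-2)) + (2*(-2))*20)*382 + 1151 = (-96 - 80 + 24*(-4) - 4*20)*382 + 1151 = (-96 - 80 - 96 - 80)*382 + 1151 = -352*382 + 1151 = -134464 + 1151 = -133313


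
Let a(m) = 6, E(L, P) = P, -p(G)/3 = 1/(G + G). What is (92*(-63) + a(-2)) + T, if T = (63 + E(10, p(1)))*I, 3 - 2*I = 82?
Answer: -32877/4 ≈ -8219.3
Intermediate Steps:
I = -79/2 (I = 3/2 - ½*82 = 3/2 - 41 = -79/2 ≈ -39.500)
p(G) = -3/(2*G) (p(G) = -3/(G + G) = -3*1/(2*G) = -3/(2*G))
T = -9717/4 (T = (63 - 3/2/1)*(-79/2) = (63 - 3/2*1)*(-79/2) = (63 - 3/2)*(-79/2) = (123/2)*(-79/2) = -9717/4 ≈ -2429.3)
(92*(-63) + a(-2)) + T = (92*(-63) + 6) - 9717/4 = (-5796 + 6) - 9717/4 = -5790 - 9717/4 = -32877/4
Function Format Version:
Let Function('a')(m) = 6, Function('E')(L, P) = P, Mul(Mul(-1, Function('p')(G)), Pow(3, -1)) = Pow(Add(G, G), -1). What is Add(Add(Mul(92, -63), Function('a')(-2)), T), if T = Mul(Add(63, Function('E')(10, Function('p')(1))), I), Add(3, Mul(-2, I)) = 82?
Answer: Rational(-32877, 4) ≈ -8219.3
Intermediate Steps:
I = Rational(-79, 2) (I = Add(Rational(3, 2), Mul(Rational(-1, 2), 82)) = Add(Rational(3, 2), -41) = Rational(-79, 2) ≈ -39.500)
Function('p')(G) = Mul(Rational(-3, 2), Pow(G, -1)) (Function('p')(G) = Mul(-3, Pow(Add(G, G), -1)) = Mul(-3, Pow(Mul(2, G), -1)) = Mul(-3, Mul(Rational(1, 2), Pow(G, -1))) = Mul(Rational(-3, 2), Pow(G, -1)))
T = Rational(-9717, 4) (T = Mul(Add(63, Mul(Rational(-3, 2), Pow(1, -1))), Rational(-79, 2)) = Mul(Add(63, Mul(Rational(-3, 2), 1)), Rational(-79, 2)) = Mul(Add(63, Rational(-3, 2)), Rational(-79, 2)) = Mul(Rational(123, 2), Rational(-79, 2)) = Rational(-9717, 4) ≈ -2429.3)
Add(Add(Mul(92, -63), Function('a')(-2)), T) = Add(Add(Mul(92, -63), 6), Rational(-9717, 4)) = Add(Add(-5796, 6), Rational(-9717, 4)) = Add(-5790, Rational(-9717, 4)) = Rational(-32877, 4)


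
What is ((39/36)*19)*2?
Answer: 247/6 ≈ 41.167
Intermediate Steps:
((39/36)*19)*2 = ((39*(1/36))*19)*2 = ((13/12)*19)*2 = (247/12)*2 = 247/6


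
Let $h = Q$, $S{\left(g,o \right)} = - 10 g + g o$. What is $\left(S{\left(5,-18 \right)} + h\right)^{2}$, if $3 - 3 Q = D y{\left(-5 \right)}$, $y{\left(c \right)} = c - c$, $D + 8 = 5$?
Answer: $19321$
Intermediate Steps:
$D = -3$ ($D = -8 + 5 = -3$)
$y{\left(c \right)} = 0$
$Q = 1$ ($Q = 1 - \frac{\left(-3\right) 0}{3} = 1 - 0 = 1 + 0 = 1$)
$h = 1$
$\left(S{\left(5,-18 \right)} + h\right)^{2} = \left(5 \left(-10 - 18\right) + 1\right)^{2} = \left(5 \left(-28\right) + 1\right)^{2} = \left(-140 + 1\right)^{2} = \left(-139\right)^{2} = 19321$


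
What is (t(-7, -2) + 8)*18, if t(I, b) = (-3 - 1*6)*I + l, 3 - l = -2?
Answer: 1368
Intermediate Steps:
l = 5 (l = 3 - 1*(-2) = 3 + 2 = 5)
t(I, b) = 5 - 9*I (t(I, b) = (-3 - 1*6)*I + 5 = (-3 - 6)*I + 5 = -9*I + 5 = 5 - 9*I)
(t(-7, -2) + 8)*18 = ((5 - 9*(-7)) + 8)*18 = ((5 + 63) + 8)*18 = (68 + 8)*18 = 76*18 = 1368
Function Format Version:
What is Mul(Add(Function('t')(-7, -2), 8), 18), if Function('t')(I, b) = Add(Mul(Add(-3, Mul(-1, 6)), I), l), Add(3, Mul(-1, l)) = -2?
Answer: 1368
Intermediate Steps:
l = 5 (l = Add(3, Mul(-1, -2)) = Add(3, 2) = 5)
Function('t')(I, b) = Add(5, Mul(-9, I)) (Function('t')(I, b) = Add(Mul(Add(-3, Mul(-1, 6)), I), 5) = Add(Mul(Add(-3, -6), I), 5) = Add(Mul(-9, I), 5) = Add(5, Mul(-9, I)))
Mul(Add(Function('t')(-7, -2), 8), 18) = Mul(Add(Add(5, Mul(-9, -7)), 8), 18) = Mul(Add(Add(5, 63), 8), 18) = Mul(Add(68, 8), 18) = Mul(76, 18) = 1368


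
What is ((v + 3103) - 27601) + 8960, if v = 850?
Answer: -14688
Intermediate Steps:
((v + 3103) - 27601) + 8960 = ((850 + 3103) - 27601) + 8960 = (3953 - 27601) + 8960 = -23648 + 8960 = -14688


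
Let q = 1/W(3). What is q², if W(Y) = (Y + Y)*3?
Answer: 1/324 ≈ 0.0030864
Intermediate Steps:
W(Y) = 6*Y (W(Y) = (2*Y)*3 = 6*Y)
q = 1/18 (q = 1/(6*3) = 1/18 ≈ 0.055556)
q² = (1/18)² = 1/324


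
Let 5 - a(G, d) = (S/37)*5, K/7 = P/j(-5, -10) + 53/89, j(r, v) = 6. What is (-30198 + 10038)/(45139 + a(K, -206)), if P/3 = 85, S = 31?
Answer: -745920/1670173 ≈ -0.44661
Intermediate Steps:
P = 255 (P = 3*85 = 255)
K = 53697/178 (K = 7*(255/6 + 53/89) = 7*(255*(⅙) + 53*(1/89)) = 7*(85/2 + 53/89) = 7*(7671/178) = 53697/178 ≈ 301.67)
a(G, d) = 30/37 (a(G, d) = 5 - 31/37*5 = 5 - 31*(1/37)*5 = 5 - 31*5/37 = 5 - 1*155/37 = 5 - 155/37 = 30/37)
(-30198 + 10038)/(45139 + a(K, -206)) = (-30198 + 10038)/(45139 + 30/37) = -20160/1670173/37 = -20160*37/1670173 = -745920/1670173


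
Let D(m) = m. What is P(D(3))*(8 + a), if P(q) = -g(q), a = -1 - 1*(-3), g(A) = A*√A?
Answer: -30*√3 ≈ -51.962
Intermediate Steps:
g(A) = A^(3/2)
a = 2 (a = -1 + 3 = 2)
P(q) = -q^(3/2)
P(D(3))*(8 + a) = (-3^(3/2))*(8 + 2) = -3*√3*10 = -30*√3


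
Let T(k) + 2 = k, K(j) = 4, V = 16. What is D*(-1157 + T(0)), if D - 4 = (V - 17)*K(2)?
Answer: 0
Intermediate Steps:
T(k) = -2 + k
D = 0 (D = 4 + (16 - 17)*4 = 4 - 1*4 = 4 - 4 = 0)
D*(-1157 + T(0)) = 0*(-1157 + (-2 + 0)) = 0*(-1157 - 2) = 0*(-1159) = 0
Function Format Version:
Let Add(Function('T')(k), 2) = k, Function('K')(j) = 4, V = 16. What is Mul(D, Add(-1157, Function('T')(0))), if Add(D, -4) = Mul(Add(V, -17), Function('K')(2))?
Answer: 0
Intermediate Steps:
Function('T')(k) = Add(-2, k)
D = 0 (D = Add(4, Mul(Add(16, -17), 4)) = Add(4, Mul(-1, 4)) = Add(4, -4) = 0)
Mul(D, Add(-1157, Function('T')(0))) = Mul(0, Add(-1157, Add(-2, 0))) = Mul(0, Add(-1157, -2)) = Mul(0, -1159) = 0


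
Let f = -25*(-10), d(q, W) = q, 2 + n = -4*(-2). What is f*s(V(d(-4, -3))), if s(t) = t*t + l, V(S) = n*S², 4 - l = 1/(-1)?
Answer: 2305250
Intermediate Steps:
n = 6 (n = -2 - 4*(-2) = -2 + 8 = 6)
l = 5 (l = 4 - 1/(-1) = 4 - 1*(-1) = 4 + 1 = 5)
V(S) = 6*S²
s(t) = 5 + t² (s(t) = t*t + 5 = t² + 5 = 5 + t²)
f = 250
f*s(V(d(-4, -3))) = 250*(5 + (6*(-4)²)²) = 250*(5 + (6*16)²) = 250*(5 + 96²) = 250*(5 + 9216) = 250*9221 = 2305250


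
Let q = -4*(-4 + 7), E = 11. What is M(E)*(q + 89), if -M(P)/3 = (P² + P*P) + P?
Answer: -58443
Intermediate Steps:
q = -12 (q = -4*3 = -12)
M(P) = -6*P² - 3*P (M(P) = -3*((P² + P*P) + P) = -3*((P² + P²) + P) = -3*(2*P² + P) = -3*(P + 2*P²) = -6*P² - 3*P)
M(E)*(q + 89) = (-3*11*(1 + 2*11))*(-12 + 89) = -3*11*(1 + 22)*77 = -3*11*23*77 = -759*77 = -58443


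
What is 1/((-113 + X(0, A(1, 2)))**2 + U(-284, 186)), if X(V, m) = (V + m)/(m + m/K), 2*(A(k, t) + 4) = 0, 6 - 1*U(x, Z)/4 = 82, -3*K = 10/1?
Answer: 49/595065 ≈ 8.2344e-5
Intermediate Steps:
K = -10/3 (K = -10/(3*1) = -10/3 ≈ -3.3333)
U(x, Z) = -304 (U(x, Z) = 24 - 4*82 = 24 - 328 = -304)
A(k, t) = -4 (A(k, t) = -4 + (1/2)*0 = -4 + 0 = -4)
X(V, m) = 10*(V + m)/(7*m) (X(V, m) = (V + m)/(m + m/(-10/3)) = (V + m)/(m + m*(-3/10)) = (V + m)/(m - 3*m/10) = (V + m)/((7*m/10)) = (V + m)*(10/(7*m)) = 10*(V + m)/(7*m))
1/((-113 + X(0, A(1, 2)))**2 + U(-284, 186)) = 1/((-113 + (10/7)*(0 - 4)/(-4))**2 - 304) = 1/((-113 + (10/7)*(-1/4)*(-4))**2 - 304) = 1/((-113 + 10/7)**2 - 304) = 1/((-781/7)**2 - 304) = 1/(609961/49 - 304) = 1/(595065/49) = 49/595065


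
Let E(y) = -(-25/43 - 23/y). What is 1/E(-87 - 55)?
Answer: 6106/2561 ≈ 2.3842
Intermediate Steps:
E(y) = 25/43 + 23/y (E(y) = -(-25*1/43 - 23/y) = -(-25/43 - 23/y) = 25/43 + 23/y)
1/E(-87 - 55) = 1/(25/43 + 23/(-87 - 55)) = 1/(25/43 + 23/(-142)) = 1/(25/43 + 23*(-1/142)) = 1/(25/43 - 23/142) = 1/(2561/6106) = 6106/2561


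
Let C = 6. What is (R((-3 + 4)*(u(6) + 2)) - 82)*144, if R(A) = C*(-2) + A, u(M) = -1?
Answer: -13392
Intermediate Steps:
R(A) = -12 + A (R(A) = 6*(-2) + A = -12 + A)
(R((-3 + 4)*(u(6) + 2)) - 82)*144 = ((-12 + (-3 + 4)*(-1 + 2)) - 82)*144 = ((-12 + 1*1) - 82)*144 = ((-12 + 1) - 82)*144 = (-11 - 82)*144 = -93*144 = -13392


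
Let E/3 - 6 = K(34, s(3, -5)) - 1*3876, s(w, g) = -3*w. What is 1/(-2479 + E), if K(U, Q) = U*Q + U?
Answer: -1/14905 ≈ -6.7092e-5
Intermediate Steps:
K(U, Q) = U + Q*U (K(U, Q) = Q*U + U = U + Q*U)
E = -12426 (E = 18 + 3*(34*(1 - 3*3) - 1*3876) = 18 + 3*(34*(1 - 9) - 3876) = 18 + 3*(34*(-8) - 3876) = 18 + 3*(-272 - 3876) = 18 + 3*(-4148) = 18 - 12444 = -12426)
1/(-2479 + E) = 1/(-2479 - 12426) = 1/(-14905) = -1/14905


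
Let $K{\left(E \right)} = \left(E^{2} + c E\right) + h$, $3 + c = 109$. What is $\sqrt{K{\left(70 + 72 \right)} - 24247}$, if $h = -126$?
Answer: $\sqrt{10843} \approx 104.13$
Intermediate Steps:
$c = 106$ ($c = -3 + 109 = 106$)
$K{\left(E \right)} = -126 + E^{2} + 106 E$ ($K{\left(E \right)} = \left(E^{2} + 106 E\right) - 126 = -126 + E^{2} + 106 E$)
$\sqrt{K{\left(70 + 72 \right)} - 24247} = \sqrt{\left(-126 + \left(70 + 72\right)^{2} + 106 \left(70 + 72\right)\right) - 24247} = \sqrt{\left(-126 + 142^{2} + 106 \cdot 142\right) - 24247} = \sqrt{\left(-126 + 20164 + 15052\right) - 24247} = \sqrt{35090 - 24247} = \sqrt{10843}$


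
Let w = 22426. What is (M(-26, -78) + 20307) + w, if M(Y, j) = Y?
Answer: 42707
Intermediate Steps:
(M(-26, -78) + 20307) + w = (-26 + 20307) + 22426 = 20281 + 22426 = 42707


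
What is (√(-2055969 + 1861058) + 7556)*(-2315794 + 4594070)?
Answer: 17214653456 + 2278276*I*√194911 ≈ 1.7215e+10 + 1.0058e+9*I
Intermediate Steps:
(√(-2055969 + 1861058) + 7556)*(-2315794 + 4594070) = (√(-194911) + 7556)*2278276 = (I*√194911 + 7556)*2278276 = (7556 + I*√194911)*2278276 = 17214653456 + 2278276*I*√194911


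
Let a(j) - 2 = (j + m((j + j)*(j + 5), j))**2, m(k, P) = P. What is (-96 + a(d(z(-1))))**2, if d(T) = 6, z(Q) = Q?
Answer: 2500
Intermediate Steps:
a(j) = 2 + 4*j**2 (a(j) = 2 + (j + j)**2 = 2 + (2*j)**2 = 2 + 4*j**2)
(-96 + a(d(z(-1))))**2 = (-96 + (2 + 4*6**2))**2 = (-96 + (2 + 4*36))**2 = (-96 + (2 + 144))**2 = (-96 + 146)**2 = 50**2 = 2500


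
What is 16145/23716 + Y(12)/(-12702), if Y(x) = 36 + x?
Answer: 33989237/50206772 ≈ 0.67698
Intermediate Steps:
16145/23716 + Y(12)/(-12702) = 16145/23716 + (36 + 12)/(-12702) = 16145*(1/23716) + 48*(-1/12702) = 16145/23716 - 8/2117 = 33989237/50206772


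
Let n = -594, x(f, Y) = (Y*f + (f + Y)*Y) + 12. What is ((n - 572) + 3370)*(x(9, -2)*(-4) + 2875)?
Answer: 6512820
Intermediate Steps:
x(f, Y) = 12 + Y*f + Y*(Y + f) (x(f, Y) = (Y*f + (Y + f)*Y) + 12 = (Y*f + Y*(Y + f)) + 12 = 12 + Y*f + Y*(Y + f))
((n - 572) + 3370)*(x(9, -2)*(-4) + 2875) = ((-594 - 572) + 3370)*((12 + (-2)**2 + 2*(-2)*9)*(-4) + 2875) = (-1166 + 3370)*((12 + 4 - 36)*(-4) + 2875) = 2204*(-20*(-4) + 2875) = 2204*(80 + 2875) = 2204*2955 = 6512820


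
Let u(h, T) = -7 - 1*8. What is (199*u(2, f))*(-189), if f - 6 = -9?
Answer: 564165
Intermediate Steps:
f = -3 (f = 6 - 9 = -3)
u(h, T) = -15 (u(h, T) = -7 - 8 = -15)
(199*u(2, f))*(-189) = (199*(-15))*(-189) = -2985*(-189) = 564165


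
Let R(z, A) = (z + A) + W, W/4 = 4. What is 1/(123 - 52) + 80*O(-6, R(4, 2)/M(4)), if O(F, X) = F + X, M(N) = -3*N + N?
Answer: -49699/71 ≈ -699.99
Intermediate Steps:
W = 16 (W = 4*4 = 16)
R(z, A) = 16 + A + z (R(z, A) = (z + A) + 16 = (A + z) + 16 = 16 + A + z)
M(N) = -2*N
1/(123 - 52) + 80*O(-6, R(4, 2)/M(4)) = 1/(123 - 52) + 80*(-6 + (16 + 2 + 4)/((-2*4))) = 1/71 + 80*(-6 + 22/(-8)) = 1/71 + 80*(-6 + 22*(-1/8)) = 1/71 + 80*(-6 - 11/4) = 1/71 + 80*(-35/4) = 1/71 - 700 = -49699/71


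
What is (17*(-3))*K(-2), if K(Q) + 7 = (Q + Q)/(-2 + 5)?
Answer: 425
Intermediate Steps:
K(Q) = -7 + 2*Q/3 (K(Q) = -7 + (Q + Q)/(-2 + 5) = -7 + (2*Q)/3 = -7 + (2*Q)*(⅓) = -7 + 2*Q/3)
(17*(-3))*K(-2) = (17*(-3))*(-7 + (⅔)*(-2)) = -51*(-7 - 4/3) = -51*(-25/3) = 425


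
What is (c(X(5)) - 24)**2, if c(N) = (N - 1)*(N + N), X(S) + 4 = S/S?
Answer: 0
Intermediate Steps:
X(S) = -3 (X(S) = -4 + S/S = -4 + 1 = -3)
c(N) = 2*N*(-1 + N) (c(N) = (-1 + N)*(2*N) = 2*N*(-1 + N))
(c(X(5)) - 24)**2 = (2*(-3)*(-1 - 3) - 24)**2 = (2*(-3)*(-4) - 24)**2 = (24 - 24)**2 = 0**2 = 0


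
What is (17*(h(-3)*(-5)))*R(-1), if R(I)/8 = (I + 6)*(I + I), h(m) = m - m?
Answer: 0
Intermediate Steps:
h(m) = 0
R(I) = 16*I*(6 + I) (R(I) = 8*((I + 6)*(I + I)) = 8*((6 + I)*(2*I)) = 8*(2*I*(6 + I)) = 16*I*(6 + I))
(17*(h(-3)*(-5)))*R(-1) = (17*(0*(-5)))*(16*(-1)*(6 - 1)) = (17*0)*(16*(-1)*5) = 0*(-80) = 0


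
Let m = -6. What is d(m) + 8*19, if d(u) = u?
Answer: 146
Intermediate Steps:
d(m) + 8*19 = -6 + 8*19 = -6 + 152 = 146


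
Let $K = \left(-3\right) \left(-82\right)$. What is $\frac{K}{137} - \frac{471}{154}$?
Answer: $- \frac{26643}{21098} \approx -1.2628$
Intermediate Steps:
$K = 246$
$\frac{K}{137} - \frac{471}{154} = \frac{246}{137} - \frac{471}{154} = - \frac{26643}{21098}$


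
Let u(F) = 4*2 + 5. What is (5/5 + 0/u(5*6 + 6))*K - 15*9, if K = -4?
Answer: -139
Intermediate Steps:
u(F) = 13 (u(F) = 8 + 5 = 13)
(5/5 + 0/u(5*6 + 6))*K - 15*9 = (5/5 + 0/13)*(-4) - 15*9 = (5*(⅕) + 0*(1/13))*(-4) - 135 = (1 + 0)*(-4) - 135 = 1*(-4) - 135 = -4 - 135 = -139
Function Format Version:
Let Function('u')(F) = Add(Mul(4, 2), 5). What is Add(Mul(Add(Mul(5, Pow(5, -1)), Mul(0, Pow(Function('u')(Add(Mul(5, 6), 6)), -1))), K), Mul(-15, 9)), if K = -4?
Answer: -139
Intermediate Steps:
Function('u')(F) = 13 (Function('u')(F) = Add(8, 5) = 13)
Add(Mul(Add(Mul(5, Pow(5, -1)), Mul(0, Pow(Function('u')(Add(Mul(5, 6), 6)), -1))), K), Mul(-15, 9)) = Add(Mul(Add(Mul(5, Pow(5, -1)), Mul(0, Pow(13, -1))), -4), Mul(-15, 9)) = Add(Mul(Add(Mul(5, Rational(1, 5)), Mul(0, Rational(1, 13))), -4), -135) = Add(Mul(Add(1, 0), -4), -135) = Add(Mul(1, -4), -135) = Add(-4, -135) = -139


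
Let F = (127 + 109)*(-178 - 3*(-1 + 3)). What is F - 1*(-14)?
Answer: -43410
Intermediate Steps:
F = -43424 (F = 236*(-178 - 3*2) = 236*(-178 - 6) = 236*(-184) = -43424)
F - 1*(-14) = -43424 - 1*(-14) = -43424 + 14 = -43410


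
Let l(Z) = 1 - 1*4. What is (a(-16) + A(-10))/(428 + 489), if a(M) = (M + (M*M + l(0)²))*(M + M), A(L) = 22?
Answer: -7946/917 ≈ -8.6652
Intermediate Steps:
l(Z) = -3 (l(Z) = 1 - 4 = -3)
a(M) = 2*M*(9 + M + M²) (a(M) = (M + (M*M + (-3)²))*(M + M) = (M + (M² + 9))*(2*M) = (M + (9 + M²))*(2*M) = (9 + M + M²)*(2*M) = 2*M*(9 + M + M²))
(a(-16) + A(-10))/(428 + 489) = (2*(-16)*(9 - 16 + (-16)²) + 22)/(428 + 489) = (2*(-16)*(9 - 16 + 256) + 22)/917 = (2*(-16)*249 + 22)*(1/917) = (-7968 + 22)*(1/917) = -7946*1/917 = -7946/917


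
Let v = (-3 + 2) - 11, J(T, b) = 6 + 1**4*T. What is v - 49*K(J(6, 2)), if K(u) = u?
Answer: -600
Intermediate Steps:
J(T, b) = 6 + T (J(T, b) = 6 + 1*T = 6 + T)
v = -12 (v = -1 - 11 = -12)
v - 49*K(J(6, 2)) = -12 - 49*(6 + 6) = -12 - 49*12 = -12 - 588 = -600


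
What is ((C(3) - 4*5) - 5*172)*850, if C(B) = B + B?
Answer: -742900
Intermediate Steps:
C(B) = 2*B
((C(3) - 4*5) - 5*172)*850 = ((2*3 - 4*5) - 5*172)*850 = ((6 - 20) - 860)*850 = (-14 - 860)*850 = -874*850 = -742900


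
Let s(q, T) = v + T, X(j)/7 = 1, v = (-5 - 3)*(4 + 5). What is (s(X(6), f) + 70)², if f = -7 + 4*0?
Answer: 81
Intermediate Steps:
v = -72 (v = -8*9 = -72)
X(j) = 7 (X(j) = 7*1 = 7)
f = -7 (f = -7 + 0 = -7)
s(q, T) = -72 + T
(s(X(6), f) + 70)² = ((-72 - 7) + 70)² = (-79 + 70)² = (-9)² = 81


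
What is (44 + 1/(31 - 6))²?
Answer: 1212201/625 ≈ 1939.5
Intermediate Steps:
(44 + 1/(31 - 6))² = (44 + 1/25)² = (1101/25)² = 1212201/625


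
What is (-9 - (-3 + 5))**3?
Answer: -1331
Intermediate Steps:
(-9 - (-3 + 5))**3 = (-9 - 1*2)**3 = (-9 - 2)**3 = (-11)**3 = -1331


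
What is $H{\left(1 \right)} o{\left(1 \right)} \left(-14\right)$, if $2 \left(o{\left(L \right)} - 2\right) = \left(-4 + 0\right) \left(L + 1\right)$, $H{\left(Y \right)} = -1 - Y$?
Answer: $-56$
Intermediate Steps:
$o{\left(L \right)} = - 2 L$ ($o{\left(L \right)} = 2 + \frac{\left(-4 + 0\right) \left(L + 1\right)}{2} = 2 + \frac{\left(-4\right) \left(1 + L\right)}{2} = 2 + \frac{-4 - 4 L}{2} = 2 - \left(2 + 2 L\right) = - 2 L$)
$H{\left(1 \right)} o{\left(1 \right)} \left(-14\right) = \left(-1 - 1\right) \left(\left(-2\right) 1\right) \left(-14\right) = \left(-1 - 1\right) \left(-2\right) \left(-14\right) = \left(-2\right) \left(-2\right) \left(-14\right) = 4 \left(-14\right) = -56$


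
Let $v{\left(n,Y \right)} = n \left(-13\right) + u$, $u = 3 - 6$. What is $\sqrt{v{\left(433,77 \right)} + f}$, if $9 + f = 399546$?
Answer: $\sqrt{393905} \approx 627.62$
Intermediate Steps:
$f = 399537$ ($f = -9 + 399546 = 399537$)
$u = -3$ ($u = 3 - 6 = -3$)
$v{\left(n,Y \right)} = -3 - 13 n$ ($v{\left(n,Y \right)} = n \left(-13\right) - 3 = - 13 n - 3 = -3 - 13 n$)
$\sqrt{v{\left(433,77 \right)} + f} = \sqrt{\left(-3 - 5629\right) + 399537} = \sqrt{-5632 + 399537} = \sqrt{393905}$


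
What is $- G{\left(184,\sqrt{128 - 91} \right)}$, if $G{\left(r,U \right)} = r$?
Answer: $-184$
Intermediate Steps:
$- G{\left(184,\sqrt{128 - 91} \right)} = \left(-1\right) 184 = -184$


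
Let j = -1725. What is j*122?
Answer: -210450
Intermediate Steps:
j*122 = -1725*122 = -210450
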